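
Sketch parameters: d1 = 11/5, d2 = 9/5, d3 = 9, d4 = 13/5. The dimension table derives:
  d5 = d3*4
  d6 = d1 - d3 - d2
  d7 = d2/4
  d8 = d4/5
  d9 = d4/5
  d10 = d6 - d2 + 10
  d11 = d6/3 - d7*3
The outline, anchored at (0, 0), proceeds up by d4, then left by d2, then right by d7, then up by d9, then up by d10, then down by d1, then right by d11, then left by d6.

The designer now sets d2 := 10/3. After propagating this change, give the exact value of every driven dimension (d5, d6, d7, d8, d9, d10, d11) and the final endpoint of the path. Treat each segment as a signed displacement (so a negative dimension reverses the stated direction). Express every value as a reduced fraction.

d5 = 36
d6 = -152/15
d7 = 5/6
d8 = 13/25
d9 = 13/25
d10 = -52/15
d11 = -529/90
endpoint = (79/45, -191/75)

Apply edit: d2 := 10/3
  d5 = d3*4 = 36
  d6 = d1 - d3 - d2 = -152/15
  d7 = d2/4 = 5/6
  d8 = d4/5 = 13/25
  d9 = d4/5 = 13/25
  d10 = d6 - d2 + 10 = -52/15
  d11 = d6/3 - d7*3 = -529/90
Walk from origin (0, 0):
  seg 1: up by d4 = 13/5 → (0, 13/5)
  seg 2: left by d2 = 10/3 → (-10/3, 13/5)
  seg 3: right by d7 = 5/6 → (-5/2, 13/5)
  seg 4: up by d9 = 13/25 → (-5/2, 78/25)
  seg 5: up by d10 = -52/15 → (-5/2, -26/75)
  seg 6: down by d1 = 11/5 → (-5/2, -191/75)
  seg 7: right by d11 = -529/90 → (-377/45, -191/75)
  seg 8: left by d6 = -152/15 → (79/45, -191/75)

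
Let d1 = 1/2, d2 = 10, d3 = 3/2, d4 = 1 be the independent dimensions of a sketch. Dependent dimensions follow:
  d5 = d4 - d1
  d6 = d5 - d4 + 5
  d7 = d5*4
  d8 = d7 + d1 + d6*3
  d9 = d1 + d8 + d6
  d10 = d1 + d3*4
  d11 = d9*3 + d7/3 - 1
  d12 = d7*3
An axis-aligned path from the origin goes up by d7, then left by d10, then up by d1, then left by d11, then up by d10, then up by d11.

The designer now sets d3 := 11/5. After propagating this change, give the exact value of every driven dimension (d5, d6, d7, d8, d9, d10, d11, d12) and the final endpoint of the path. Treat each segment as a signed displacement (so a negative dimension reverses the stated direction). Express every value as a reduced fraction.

Apply edit: d3 := 11/5
  d5 = d4 - d1 = 1/2
  d6 = d5 - d4 + 5 = 9/2
  d7 = d5*4 = 2
  d8 = d7 + d1 + d6*3 = 16
  d9 = d1 + d8 + d6 = 21
  d10 = d1 + d3*4 = 93/10
  d11 = d9*3 + d7/3 - 1 = 188/3
  d12 = d7*3 = 6
Walk from origin (0, 0):
  seg 1: up by d7 = 2 → (0, 2)
  seg 2: left by d10 = 93/10 → (-93/10, 2)
  seg 3: up by d1 = 1/2 → (-93/10, 5/2)
  seg 4: left by d11 = 188/3 → (-2159/30, 5/2)
  seg 5: up by d10 = 93/10 → (-2159/30, 59/5)
  seg 6: up by d11 = 188/3 → (-2159/30, 1117/15)

d5 = 1/2
d6 = 9/2
d7 = 2
d8 = 16
d9 = 21
d10 = 93/10
d11 = 188/3
d12 = 6
endpoint = (-2159/30, 1117/15)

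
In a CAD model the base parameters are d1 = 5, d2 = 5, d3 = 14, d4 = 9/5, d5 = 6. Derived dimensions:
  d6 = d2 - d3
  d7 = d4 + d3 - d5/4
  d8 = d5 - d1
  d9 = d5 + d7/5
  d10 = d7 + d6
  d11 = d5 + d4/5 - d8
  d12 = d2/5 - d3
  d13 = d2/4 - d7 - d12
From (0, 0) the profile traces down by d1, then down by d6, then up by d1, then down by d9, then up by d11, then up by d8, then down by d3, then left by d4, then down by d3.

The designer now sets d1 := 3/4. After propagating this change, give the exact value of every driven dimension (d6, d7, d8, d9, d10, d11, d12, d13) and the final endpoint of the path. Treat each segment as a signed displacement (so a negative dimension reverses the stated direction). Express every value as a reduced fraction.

d6 = -9
d7 = 143/10
d8 = 21/4
d9 = 443/50
d10 = 53/10
d11 = 111/100
d12 = -13
d13 = -1/20
endpoint = (-9/5, -43/2)

Apply edit: d1 := 3/4
  d6 = d2 - d3 = -9
  d7 = d4 + d3 - d5/4 = 143/10
  d8 = d5 - d1 = 21/4
  d9 = d5 + d7/5 = 443/50
  d10 = d7 + d6 = 53/10
  d11 = d5 + d4/5 - d8 = 111/100
  d12 = d2/5 - d3 = -13
  d13 = d2/4 - d7 - d12 = -1/20
Walk from origin (0, 0):
  seg 1: down by d1 = 3/4 → (0, -3/4)
  seg 2: down by d6 = -9 → (0, 33/4)
  seg 3: up by d1 = 3/4 → (0, 9)
  seg 4: down by d9 = 443/50 → (0, 7/50)
  seg 5: up by d11 = 111/100 → (0, 5/4)
  seg 6: up by d8 = 21/4 → (0, 13/2)
  seg 7: down by d3 = 14 → (0, -15/2)
  seg 8: left by d4 = 9/5 → (-9/5, -15/2)
  seg 9: down by d3 = 14 → (-9/5, -43/2)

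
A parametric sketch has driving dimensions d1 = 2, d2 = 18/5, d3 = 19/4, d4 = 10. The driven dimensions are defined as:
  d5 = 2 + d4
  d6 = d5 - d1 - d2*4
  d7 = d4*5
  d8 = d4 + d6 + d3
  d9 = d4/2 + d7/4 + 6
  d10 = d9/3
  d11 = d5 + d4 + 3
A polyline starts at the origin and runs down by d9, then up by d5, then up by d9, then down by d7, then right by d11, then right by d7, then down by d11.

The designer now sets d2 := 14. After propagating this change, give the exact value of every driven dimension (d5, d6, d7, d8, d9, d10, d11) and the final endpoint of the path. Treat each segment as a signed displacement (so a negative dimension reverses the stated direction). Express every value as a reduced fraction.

Apply edit: d2 := 14
  d5 = 2 + d4 = 12
  d6 = d5 - d1 - d2*4 = -46
  d7 = d4*5 = 50
  d8 = d4 + d6 + d3 = -125/4
  d9 = d4/2 + d7/4 + 6 = 47/2
  d10 = d9/3 = 47/6
  d11 = d5 + d4 + 3 = 25
Walk from origin (0, 0):
  seg 1: down by d9 = 47/2 → (0, -47/2)
  seg 2: up by d5 = 12 → (0, -23/2)
  seg 3: up by d9 = 47/2 → (0, 12)
  seg 4: down by d7 = 50 → (0, -38)
  seg 5: right by d11 = 25 → (25, -38)
  seg 6: right by d7 = 50 → (75, -38)
  seg 7: down by d11 = 25 → (75, -63)

d5 = 12
d6 = -46
d7 = 50
d8 = -125/4
d9 = 47/2
d10 = 47/6
d11 = 25
endpoint = (75, -63)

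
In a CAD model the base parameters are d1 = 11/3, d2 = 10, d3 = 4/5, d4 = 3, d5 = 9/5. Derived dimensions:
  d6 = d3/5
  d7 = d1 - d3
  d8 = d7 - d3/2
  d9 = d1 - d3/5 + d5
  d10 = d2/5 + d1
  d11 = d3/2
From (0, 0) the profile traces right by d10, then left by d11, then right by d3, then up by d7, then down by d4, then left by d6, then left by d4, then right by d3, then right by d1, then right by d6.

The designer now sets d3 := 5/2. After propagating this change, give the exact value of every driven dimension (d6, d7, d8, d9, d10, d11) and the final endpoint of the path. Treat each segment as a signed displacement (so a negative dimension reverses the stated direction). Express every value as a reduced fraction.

Apply edit: d3 := 5/2
  d6 = d3/5 = 1/2
  d7 = d1 - d3 = 7/6
  d8 = d7 - d3/2 = -1/12
  d9 = d1 - d3/5 + d5 = 149/30
  d10 = d2/5 + d1 = 17/3
  d11 = d3/2 = 5/4
Walk from origin (0, 0):
  seg 1: right by d10 = 17/3 → (17/3, 0)
  seg 2: left by d11 = 5/4 → (53/12, 0)
  seg 3: right by d3 = 5/2 → (83/12, 0)
  seg 4: up by d7 = 7/6 → (83/12, 7/6)
  seg 5: down by d4 = 3 → (83/12, -11/6)
  seg 6: left by d6 = 1/2 → (77/12, -11/6)
  seg 7: left by d4 = 3 → (41/12, -11/6)
  seg 8: right by d3 = 5/2 → (71/12, -11/6)
  seg 9: right by d1 = 11/3 → (115/12, -11/6)
  seg 10: right by d6 = 1/2 → (121/12, -11/6)

d6 = 1/2
d7 = 7/6
d8 = -1/12
d9 = 149/30
d10 = 17/3
d11 = 5/4
endpoint = (121/12, -11/6)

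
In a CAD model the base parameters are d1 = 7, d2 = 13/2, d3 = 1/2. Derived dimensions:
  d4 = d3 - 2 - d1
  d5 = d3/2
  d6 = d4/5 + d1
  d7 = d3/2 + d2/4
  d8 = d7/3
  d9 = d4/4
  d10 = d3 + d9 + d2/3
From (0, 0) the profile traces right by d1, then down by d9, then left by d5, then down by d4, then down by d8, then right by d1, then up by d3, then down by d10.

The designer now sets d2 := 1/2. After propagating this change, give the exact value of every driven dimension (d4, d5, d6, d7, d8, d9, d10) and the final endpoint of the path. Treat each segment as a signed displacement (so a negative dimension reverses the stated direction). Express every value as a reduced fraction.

d4 = -17/2
d5 = 1/4
d6 = 53/10
d7 = 3/8
d8 = 1/8
d9 = -17/8
d10 = -35/24
endpoint = (55/4, 299/24)

Apply edit: d2 := 1/2
  d4 = d3 - 2 - d1 = -17/2
  d5 = d3/2 = 1/4
  d6 = d4/5 + d1 = 53/10
  d7 = d3/2 + d2/4 = 3/8
  d8 = d7/3 = 1/8
  d9 = d4/4 = -17/8
  d10 = d3 + d9 + d2/3 = -35/24
Walk from origin (0, 0):
  seg 1: right by d1 = 7 → (7, 0)
  seg 2: down by d9 = -17/8 → (7, 17/8)
  seg 3: left by d5 = 1/4 → (27/4, 17/8)
  seg 4: down by d4 = -17/2 → (27/4, 85/8)
  seg 5: down by d8 = 1/8 → (27/4, 21/2)
  seg 6: right by d1 = 7 → (55/4, 21/2)
  seg 7: up by d3 = 1/2 → (55/4, 11)
  seg 8: down by d10 = -35/24 → (55/4, 299/24)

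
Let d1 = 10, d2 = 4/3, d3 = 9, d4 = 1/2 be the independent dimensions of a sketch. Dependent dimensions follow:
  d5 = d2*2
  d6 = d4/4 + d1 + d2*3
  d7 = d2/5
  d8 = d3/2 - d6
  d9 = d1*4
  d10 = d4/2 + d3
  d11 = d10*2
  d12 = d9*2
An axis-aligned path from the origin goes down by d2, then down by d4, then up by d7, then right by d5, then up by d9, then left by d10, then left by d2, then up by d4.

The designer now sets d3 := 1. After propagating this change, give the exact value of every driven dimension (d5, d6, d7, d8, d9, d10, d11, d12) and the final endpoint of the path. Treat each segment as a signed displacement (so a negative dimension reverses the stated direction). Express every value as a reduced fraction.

d5 = 8/3
d6 = 113/8
d7 = 4/15
d8 = -109/8
d9 = 40
d10 = 5/4
d11 = 5/2
d12 = 80
endpoint = (1/12, 584/15)

Apply edit: d3 := 1
  d5 = d2*2 = 8/3
  d6 = d4/4 + d1 + d2*3 = 113/8
  d7 = d2/5 = 4/15
  d8 = d3/2 - d6 = -109/8
  d9 = d1*4 = 40
  d10 = d4/2 + d3 = 5/4
  d11 = d10*2 = 5/2
  d12 = d9*2 = 80
Walk from origin (0, 0):
  seg 1: down by d2 = 4/3 → (0, -4/3)
  seg 2: down by d4 = 1/2 → (0, -11/6)
  seg 3: up by d7 = 4/15 → (0, -47/30)
  seg 4: right by d5 = 8/3 → (8/3, -47/30)
  seg 5: up by d9 = 40 → (8/3, 1153/30)
  seg 6: left by d10 = 5/4 → (17/12, 1153/30)
  seg 7: left by d2 = 4/3 → (1/12, 1153/30)
  seg 8: up by d4 = 1/2 → (1/12, 584/15)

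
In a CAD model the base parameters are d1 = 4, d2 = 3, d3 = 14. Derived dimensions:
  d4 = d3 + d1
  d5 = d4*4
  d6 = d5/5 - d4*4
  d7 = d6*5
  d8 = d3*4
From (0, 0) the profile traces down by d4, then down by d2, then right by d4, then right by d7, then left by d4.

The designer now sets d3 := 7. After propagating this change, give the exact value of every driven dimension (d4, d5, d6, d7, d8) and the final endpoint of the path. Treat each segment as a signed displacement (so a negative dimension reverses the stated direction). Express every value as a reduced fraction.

Apply edit: d3 := 7
  d4 = d3 + d1 = 11
  d5 = d4*4 = 44
  d6 = d5/5 - d4*4 = -176/5
  d7 = d6*5 = -176
  d8 = d3*4 = 28
Walk from origin (0, 0):
  seg 1: down by d4 = 11 → (0, -11)
  seg 2: down by d2 = 3 → (0, -14)
  seg 3: right by d4 = 11 → (11, -14)
  seg 4: right by d7 = -176 → (-165, -14)
  seg 5: left by d4 = 11 → (-176, -14)

d4 = 11
d5 = 44
d6 = -176/5
d7 = -176
d8 = 28
endpoint = (-176, -14)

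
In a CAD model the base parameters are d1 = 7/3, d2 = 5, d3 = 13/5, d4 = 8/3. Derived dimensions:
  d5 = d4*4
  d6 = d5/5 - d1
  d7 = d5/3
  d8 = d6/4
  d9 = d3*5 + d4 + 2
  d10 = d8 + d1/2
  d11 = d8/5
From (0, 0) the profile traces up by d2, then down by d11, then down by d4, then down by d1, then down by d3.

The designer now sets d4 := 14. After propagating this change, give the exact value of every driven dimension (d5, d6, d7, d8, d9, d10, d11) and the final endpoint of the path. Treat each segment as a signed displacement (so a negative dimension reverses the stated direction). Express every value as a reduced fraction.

d5 = 56
d6 = 133/15
d7 = 56/3
d8 = 133/60
d9 = 29
d10 = 203/60
d11 = 133/300
endpoint = (0, -4313/300)

Apply edit: d4 := 14
  d5 = d4*4 = 56
  d6 = d5/5 - d1 = 133/15
  d7 = d5/3 = 56/3
  d8 = d6/4 = 133/60
  d9 = d3*5 + d4 + 2 = 29
  d10 = d8 + d1/2 = 203/60
  d11 = d8/5 = 133/300
Walk from origin (0, 0):
  seg 1: up by d2 = 5 → (0, 5)
  seg 2: down by d11 = 133/300 → (0, 1367/300)
  seg 3: down by d4 = 14 → (0, -2833/300)
  seg 4: down by d1 = 7/3 → (0, -3533/300)
  seg 5: down by d3 = 13/5 → (0, -4313/300)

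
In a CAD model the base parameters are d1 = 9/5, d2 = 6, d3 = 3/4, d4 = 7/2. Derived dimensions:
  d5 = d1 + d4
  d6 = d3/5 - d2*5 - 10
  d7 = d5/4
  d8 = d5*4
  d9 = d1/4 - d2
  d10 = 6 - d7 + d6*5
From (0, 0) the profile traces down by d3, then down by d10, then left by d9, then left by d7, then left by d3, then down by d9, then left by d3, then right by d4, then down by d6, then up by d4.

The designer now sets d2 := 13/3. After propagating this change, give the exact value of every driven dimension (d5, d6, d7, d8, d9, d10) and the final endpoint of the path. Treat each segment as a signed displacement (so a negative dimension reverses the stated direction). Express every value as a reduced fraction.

d5 = 53/10
d6 = -1891/60
d7 = 53/40
d8 = 106/5
d9 = -233/60
d10 = -18349/120
endpoint = (547/120, 22927/120)

Apply edit: d2 := 13/3
  d5 = d1 + d4 = 53/10
  d6 = d3/5 - d2*5 - 10 = -1891/60
  d7 = d5/4 = 53/40
  d8 = d5*4 = 106/5
  d9 = d1/4 - d2 = -233/60
  d10 = 6 - d7 + d6*5 = -18349/120
Walk from origin (0, 0):
  seg 1: down by d3 = 3/4 → (0, -3/4)
  seg 2: down by d10 = -18349/120 → (0, 18259/120)
  seg 3: left by d9 = -233/60 → (233/60, 18259/120)
  seg 4: left by d7 = 53/40 → (307/120, 18259/120)
  seg 5: left by d3 = 3/4 → (217/120, 18259/120)
  seg 6: down by d9 = -233/60 → (217/120, 3745/24)
  seg 7: left by d3 = 3/4 → (127/120, 3745/24)
  seg 8: right by d4 = 7/2 → (547/120, 3745/24)
  seg 9: down by d6 = -1891/60 → (547/120, 22507/120)
  seg 10: up by d4 = 7/2 → (547/120, 22927/120)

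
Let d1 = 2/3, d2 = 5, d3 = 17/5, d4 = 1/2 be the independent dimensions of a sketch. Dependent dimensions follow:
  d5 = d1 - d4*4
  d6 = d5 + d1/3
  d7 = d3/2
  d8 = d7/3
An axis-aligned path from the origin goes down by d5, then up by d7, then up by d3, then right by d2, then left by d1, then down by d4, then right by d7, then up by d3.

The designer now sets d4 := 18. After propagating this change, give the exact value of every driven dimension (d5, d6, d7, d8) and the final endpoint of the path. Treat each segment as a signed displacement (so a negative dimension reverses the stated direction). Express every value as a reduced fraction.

d5 = -214/3
d6 = -640/9
d7 = 17/10
d8 = 17/30
endpoint = (181/30, 371/6)

Apply edit: d4 := 18
  d5 = d1 - d4*4 = -214/3
  d6 = d5 + d1/3 = -640/9
  d7 = d3/2 = 17/10
  d8 = d7/3 = 17/30
Walk from origin (0, 0):
  seg 1: down by d5 = -214/3 → (0, 214/3)
  seg 2: up by d7 = 17/10 → (0, 2191/30)
  seg 3: up by d3 = 17/5 → (0, 2293/30)
  seg 4: right by d2 = 5 → (5, 2293/30)
  seg 5: left by d1 = 2/3 → (13/3, 2293/30)
  seg 6: down by d4 = 18 → (13/3, 1753/30)
  seg 7: right by d7 = 17/10 → (181/30, 1753/30)
  seg 8: up by d3 = 17/5 → (181/30, 371/6)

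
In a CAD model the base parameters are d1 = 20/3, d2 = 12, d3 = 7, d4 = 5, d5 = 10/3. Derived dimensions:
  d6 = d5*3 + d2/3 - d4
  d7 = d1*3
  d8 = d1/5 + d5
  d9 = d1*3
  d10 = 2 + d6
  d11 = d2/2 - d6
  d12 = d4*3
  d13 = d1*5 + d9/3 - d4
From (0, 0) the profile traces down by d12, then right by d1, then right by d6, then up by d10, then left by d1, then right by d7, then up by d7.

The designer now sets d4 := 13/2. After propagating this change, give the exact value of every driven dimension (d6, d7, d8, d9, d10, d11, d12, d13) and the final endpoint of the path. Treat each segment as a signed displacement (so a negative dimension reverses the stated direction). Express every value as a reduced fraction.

d6 = 15/2
d7 = 20
d8 = 14/3
d9 = 20
d10 = 19/2
d11 = -3/2
d12 = 39/2
d13 = 67/2
endpoint = (55/2, 10)

Apply edit: d4 := 13/2
  d6 = d5*3 + d2/3 - d4 = 15/2
  d7 = d1*3 = 20
  d8 = d1/5 + d5 = 14/3
  d9 = d1*3 = 20
  d10 = 2 + d6 = 19/2
  d11 = d2/2 - d6 = -3/2
  d12 = d4*3 = 39/2
  d13 = d1*5 + d9/3 - d4 = 67/2
Walk from origin (0, 0):
  seg 1: down by d12 = 39/2 → (0, -39/2)
  seg 2: right by d1 = 20/3 → (20/3, -39/2)
  seg 3: right by d6 = 15/2 → (85/6, -39/2)
  seg 4: up by d10 = 19/2 → (85/6, -10)
  seg 5: left by d1 = 20/3 → (15/2, -10)
  seg 6: right by d7 = 20 → (55/2, -10)
  seg 7: up by d7 = 20 → (55/2, 10)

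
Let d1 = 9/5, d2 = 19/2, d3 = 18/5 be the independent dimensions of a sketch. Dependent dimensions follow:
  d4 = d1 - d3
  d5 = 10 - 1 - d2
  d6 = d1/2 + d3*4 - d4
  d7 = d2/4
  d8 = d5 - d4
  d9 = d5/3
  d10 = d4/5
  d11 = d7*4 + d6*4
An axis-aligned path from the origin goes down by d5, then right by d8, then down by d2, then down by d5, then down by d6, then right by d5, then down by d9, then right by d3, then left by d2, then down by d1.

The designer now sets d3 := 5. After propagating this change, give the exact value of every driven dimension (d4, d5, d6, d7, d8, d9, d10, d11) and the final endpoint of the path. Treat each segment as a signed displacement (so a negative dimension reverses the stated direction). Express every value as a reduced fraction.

Apply edit: d3 := 5
  d4 = d1 - d3 = -16/5
  d5 = 10 - 1 - d2 = -1/2
  d6 = d1/2 + d3*4 - d4 = 241/10
  d7 = d2/4 = 19/8
  d8 = d5 - d4 = 27/10
  d9 = d5/3 = -1/6
  d10 = d4/5 = -16/25
  d11 = d7*4 + d6*4 = 1059/10
Walk from origin (0, 0):
  seg 1: down by d5 = -1/2 → (0, 1/2)
  seg 2: right by d8 = 27/10 → (27/10, 1/2)
  seg 3: down by d2 = 19/2 → (27/10, -9)
  seg 4: down by d5 = -1/2 → (27/10, -17/2)
  seg 5: down by d6 = 241/10 → (27/10, -163/5)
  seg 6: right by d5 = -1/2 → (11/5, -163/5)
  seg 7: down by d9 = -1/6 → (11/5, -973/30)
  seg 8: right by d3 = 5 → (36/5, -973/30)
  seg 9: left by d2 = 19/2 → (-23/10, -973/30)
  seg 10: down by d1 = 9/5 → (-23/10, -1027/30)

d4 = -16/5
d5 = -1/2
d6 = 241/10
d7 = 19/8
d8 = 27/10
d9 = -1/6
d10 = -16/25
d11 = 1059/10
endpoint = (-23/10, -1027/30)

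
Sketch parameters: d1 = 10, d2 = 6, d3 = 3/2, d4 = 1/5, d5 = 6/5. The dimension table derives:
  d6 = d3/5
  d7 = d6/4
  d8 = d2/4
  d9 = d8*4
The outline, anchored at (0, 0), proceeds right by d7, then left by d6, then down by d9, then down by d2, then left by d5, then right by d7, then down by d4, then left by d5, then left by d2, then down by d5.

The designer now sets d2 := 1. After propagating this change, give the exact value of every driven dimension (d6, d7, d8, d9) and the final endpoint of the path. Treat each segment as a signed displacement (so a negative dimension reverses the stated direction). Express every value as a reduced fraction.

Apply edit: d2 := 1
  d6 = d3/5 = 3/10
  d7 = d6/4 = 3/40
  d8 = d2/4 = 1/4
  d9 = d8*4 = 1
Walk from origin (0, 0):
  seg 1: right by d7 = 3/40 → (3/40, 0)
  seg 2: left by d6 = 3/10 → (-9/40, 0)
  seg 3: down by d9 = 1 → (-9/40, -1)
  seg 4: down by d2 = 1 → (-9/40, -2)
  seg 5: left by d5 = 6/5 → (-57/40, -2)
  seg 6: right by d7 = 3/40 → (-27/20, -2)
  seg 7: down by d4 = 1/5 → (-27/20, -11/5)
  seg 8: left by d5 = 6/5 → (-51/20, -11/5)
  seg 9: left by d2 = 1 → (-71/20, -11/5)
  seg 10: down by d5 = 6/5 → (-71/20, -17/5)

d6 = 3/10
d7 = 3/40
d8 = 1/4
d9 = 1
endpoint = (-71/20, -17/5)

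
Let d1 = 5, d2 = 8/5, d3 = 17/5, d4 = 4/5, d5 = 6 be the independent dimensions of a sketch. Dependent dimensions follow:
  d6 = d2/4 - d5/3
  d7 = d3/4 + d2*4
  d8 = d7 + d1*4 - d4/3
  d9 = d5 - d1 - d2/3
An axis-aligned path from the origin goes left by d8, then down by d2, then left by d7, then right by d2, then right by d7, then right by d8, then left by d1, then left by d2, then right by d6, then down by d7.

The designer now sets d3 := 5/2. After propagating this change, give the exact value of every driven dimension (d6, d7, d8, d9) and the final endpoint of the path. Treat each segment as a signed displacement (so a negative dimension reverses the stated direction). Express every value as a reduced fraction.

Apply edit: d3 := 5/2
  d6 = d2/4 - d5/3 = -8/5
  d7 = d3/4 + d2*4 = 281/40
  d8 = d7 + d1*4 - d4/3 = 3211/120
  d9 = d5 - d1 - d2/3 = 7/15
Walk from origin (0, 0):
  seg 1: left by d8 = 3211/120 → (-3211/120, 0)
  seg 2: down by d2 = 8/5 → (-3211/120, -8/5)
  seg 3: left by d7 = 281/40 → (-2027/60, -8/5)
  seg 4: right by d2 = 8/5 → (-1931/60, -8/5)
  seg 5: right by d7 = 281/40 → (-3019/120, -8/5)
  seg 6: right by d8 = 3211/120 → (8/5, -8/5)
  seg 7: left by d1 = 5 → (-17/5, -8/5)
  seg 8: left by d2 = 8/5 → (-5, -8/5)
  seg 9: right by d6 = -8/5 → (-33/5, -8/5)
  seg 10: down by d7 = 281/40 → (-33/5, -69/8)

d6 = -8/5
d7 = 281/40
d8 = 3211/120
d9 = 7/15
endpoint = (-33/5, -69/8)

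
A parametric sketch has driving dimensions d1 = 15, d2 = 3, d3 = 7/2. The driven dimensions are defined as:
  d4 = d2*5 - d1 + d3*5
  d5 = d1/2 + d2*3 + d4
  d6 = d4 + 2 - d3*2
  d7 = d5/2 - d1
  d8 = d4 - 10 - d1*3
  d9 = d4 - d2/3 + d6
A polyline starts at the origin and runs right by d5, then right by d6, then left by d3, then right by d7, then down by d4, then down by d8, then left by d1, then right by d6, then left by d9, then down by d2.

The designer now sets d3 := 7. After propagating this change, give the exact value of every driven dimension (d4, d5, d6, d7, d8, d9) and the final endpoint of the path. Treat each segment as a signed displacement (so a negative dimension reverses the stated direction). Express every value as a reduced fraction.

Apply edit: d3 := 7
  d4 = d2*5 - d1 + d3*5 = 35
  d5 = d1/2 + d2*3 + d4 = 103/2
  d6 = d4 + 2 - d3*2 = 23
  d7 = d5/2 - d1 = 43/4
  d8 = d4 - 10 - d1*3 = -20
  d9 = d4 - d2/3 + d6 = 57
Walk from origin (0, 0):
  seg 1: right by d5 = 103/2 → (103/2, 0)
  seg 2: right by d6 = 23 → (149/2, 0)
  seg 3: left by d3 = 7 → (135/2, 0)
  seg 4: right by d7 = 43/4 → (313/4, 0)
  seg 5: down by d4 = 35 → (313/4, -35)
  seg 6: down by d8 = -20 → (313/4, -15)
  seg 7: left by d1 = 15 → (253/4, -15)
  seg 8: right by d6 = 23 → (345/4, -15)
  seg 9: left by d9 = 57 → (117/4, -15)
  seg 10: down by d2 = 3 → (117/4, -18)

d4 = 35
d5 = 103/2
d6 = 23
d7 = 43/4
d8 = -20
d9 = 57
endpoint = (117/4, -18)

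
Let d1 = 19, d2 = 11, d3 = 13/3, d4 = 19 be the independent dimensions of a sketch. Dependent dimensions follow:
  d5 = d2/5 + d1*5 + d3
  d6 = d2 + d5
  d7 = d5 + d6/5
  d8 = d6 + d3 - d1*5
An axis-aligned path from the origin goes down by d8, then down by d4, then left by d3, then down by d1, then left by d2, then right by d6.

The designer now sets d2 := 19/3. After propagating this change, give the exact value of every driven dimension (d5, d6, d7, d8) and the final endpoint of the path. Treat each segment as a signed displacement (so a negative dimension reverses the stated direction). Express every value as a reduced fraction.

Apply edit: d2 := 19/3
  d5 = d2/5 + d1*5 + d3 = 503/5
  d6 = d2 + d5 = 1604/15
  d7 = d5 + d6/5 = 9149/75
  d8 = d6 + d3 - d1*5 = 244/15
Walk from origin (0, 0):
  seg 1: down by d8 = 244/15 → (0, -244/15)
  seg 2: down by d4 = 19 → (0, -529/15)
  seg 3: left by d3 = 13/3 → (-13/3, -529/15)
  seg 4: down by d1 = 19 → (-13/3, -814/15)
  seg 5: left by d2 = 19/3 → (-32/3, -814/15)
  seg 6: right by d6 = 1604/15 → (1444/15, -814/15)

d5 = 503/5
d6 = 1604/15
d7 = 9149/75
d8 = 244/15
endpoint = (1444/15, -814/15)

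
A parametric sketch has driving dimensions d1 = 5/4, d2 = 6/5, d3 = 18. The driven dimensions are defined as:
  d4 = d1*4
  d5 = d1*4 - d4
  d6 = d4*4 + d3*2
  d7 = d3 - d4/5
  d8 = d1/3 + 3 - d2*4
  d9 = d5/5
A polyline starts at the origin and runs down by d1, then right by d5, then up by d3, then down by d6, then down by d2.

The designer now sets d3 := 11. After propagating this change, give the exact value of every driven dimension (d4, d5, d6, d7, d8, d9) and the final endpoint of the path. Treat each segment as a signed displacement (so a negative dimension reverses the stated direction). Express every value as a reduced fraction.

d4 = 5
d5 = 0
d6 = 42
d7 = 10
d8 = -83/60
d9 = 0
endpoint = (0, -669/20)

Apply edit: d3 := 11
  d4 = d1*4 = 5
  d5 = d1*4 - d4 = 0
  d6 = d4*4 + d3*2 = 42
  d7 = d3 - d4/5 = 10
  d8 = d1/3 + 3 - d2*4 = -83/60
  d9 = d5/5 = 0
Walk from origin (0, 0):
  seg 1: down by d1 = 5/4 → (0, -5/4)
  seg 2: right by d5 = 0 → (0, -5/4)
  seg 3: up by d3 = 11 → (0, 39/4)
  seg 4: down by d6 = 42 → (0, -129/4)
  seg 5: down by d2 = 6/5 → (0, -669/20)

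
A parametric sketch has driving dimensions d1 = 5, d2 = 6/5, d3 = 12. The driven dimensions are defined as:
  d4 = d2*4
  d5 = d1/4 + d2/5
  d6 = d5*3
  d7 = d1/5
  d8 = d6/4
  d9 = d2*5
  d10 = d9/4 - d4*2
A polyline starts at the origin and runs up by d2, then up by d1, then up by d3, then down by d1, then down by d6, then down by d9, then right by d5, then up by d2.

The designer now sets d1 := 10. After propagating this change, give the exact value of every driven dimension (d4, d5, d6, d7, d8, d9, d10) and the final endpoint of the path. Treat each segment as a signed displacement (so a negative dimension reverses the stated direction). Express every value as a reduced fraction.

d4 = 24/5
d5 = 137/50
d6 = 411/50
d7 = 2
d8 = 411/200
d9 = 6
d10 = -81/10
endpoint = (137/50, 9/50)

Apply edit: d1 := 10
  d4 = d2*4 = 24/5
  d5 = d1/4 + d2/5 = 137/50
  d6 = d5*3 = 411/50
  d7 = d1/5 = 2
  d8 = d6/4 = 411/200
  d9 = d2*5 = 6
  d10 = d9/4 - d4*2 = -81/10
Walk from origin (0, 0):
  seg 1: up by d2 = 6/5 → (0, 6/5)
  seg 2: up by d1 = 10 → (0, 56/5)
  seg 3: up by d3 = 12 → (0, 116/5)
  seg 4: down by d1 = 10 → (0, 66/5)
  seg 5: down by d6 = 411/50 → (0, 249/50)
  seg 6: down by d9 = 6 → (0, -51/50)
  seg 7: right by d5 = 137/50 → (137/50, -51/50)
  seg 8: up by d2 = 6/5 → (137/50, 9/50)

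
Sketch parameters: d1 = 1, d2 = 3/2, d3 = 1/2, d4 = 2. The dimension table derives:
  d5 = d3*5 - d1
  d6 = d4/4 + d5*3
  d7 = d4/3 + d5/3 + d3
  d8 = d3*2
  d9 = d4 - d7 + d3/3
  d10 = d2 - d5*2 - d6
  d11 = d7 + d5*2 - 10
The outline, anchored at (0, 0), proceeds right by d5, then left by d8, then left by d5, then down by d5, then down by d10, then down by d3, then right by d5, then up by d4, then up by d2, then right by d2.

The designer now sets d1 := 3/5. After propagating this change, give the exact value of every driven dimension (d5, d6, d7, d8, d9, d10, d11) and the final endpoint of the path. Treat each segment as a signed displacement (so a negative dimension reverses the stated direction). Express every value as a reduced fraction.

d5 = 19/10
d6 = 31/5
d7 = 9/5
d8 = 1
d9 = 11/30
d10 = -17/2
d11 = -22/5
endpoint = (12/5, 48/5)

Apply edit: d1 := 3/5
  d5 = d3*5 - d1 = 19/10
  d6 = d4/4 + d5*3 = 31/5
  d7 = d4/3 + d5/3 + d3 = 9/5
  d8 = d3*2 = 1
  d9 = d4 - d7 + d3/3 = 11/30
  d10 = d2 - d5*2 - d6 = -17/2
  d11 = d7 + d5*2 - 10 = -22/5
Walk from origin (0, 0):
  seg 1: right by d5 = 19/10 → (19/10, 0)
  seg 2: left by d8 = 1 → (9/10, 0)
  seg 3: left by d5 = 19/10 → (-1, 0)
  seg 4: down by d5 = 19/10 → (-1, -19/10)
  seg 5: down by d10 = -17/2 → (-1, 33/5)
  seg 6: down by d3 = 1/2 → (-1, 61/10)
  seg 7: right by d5 = 19/10 → (9/10, 61/10)
  seg 8: up by d4 = 2 → (9/10, 81/10)
  seg 9: up by d2 = 3/2 → (9/10, 48/5)
  seg 10: right by d2 = 3/2 → (12/5, 48/5)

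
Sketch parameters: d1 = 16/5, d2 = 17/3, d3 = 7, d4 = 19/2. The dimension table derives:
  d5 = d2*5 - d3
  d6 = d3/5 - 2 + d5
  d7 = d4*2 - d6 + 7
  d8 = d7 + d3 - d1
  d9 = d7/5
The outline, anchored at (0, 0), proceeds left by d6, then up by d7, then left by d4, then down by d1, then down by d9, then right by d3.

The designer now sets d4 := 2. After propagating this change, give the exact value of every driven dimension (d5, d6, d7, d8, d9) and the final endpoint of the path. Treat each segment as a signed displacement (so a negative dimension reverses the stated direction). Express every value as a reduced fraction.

Apply edit: d4 := 2
  d5 = d2*5 - d3 = 64/3
  d6 = d3/5 - 2 + d5 = 311/15
  d7 = d4*2 - d6 + 7 = -146/15
  d8 = d7 + d3 - d1 = -89/15
  d9 = d7/5 = -146/75
Walk from origin (0, 0):
  seg 1: left by d6 = 311/15 → (-311/15, 0)
  seg 2: up by d7 = -146/15 → (-311/15, -146/15)
  seg 3: left by d4 = 2 → (-341/15, -146/15)
  seg 4: down by d1 = 16/5 → (-341/15, -194/15)
  seg 5: down by d9 = -146/75 → (-341/15, -824/75)
  seg 6: right by d3 = 7 → (-236/15, -824/75)

d5 = 64/3
d6 = 311/15
d7 = -146/15
d8 = -89/15
d9 = -146/75
endpoint = (-236/15, -824/75)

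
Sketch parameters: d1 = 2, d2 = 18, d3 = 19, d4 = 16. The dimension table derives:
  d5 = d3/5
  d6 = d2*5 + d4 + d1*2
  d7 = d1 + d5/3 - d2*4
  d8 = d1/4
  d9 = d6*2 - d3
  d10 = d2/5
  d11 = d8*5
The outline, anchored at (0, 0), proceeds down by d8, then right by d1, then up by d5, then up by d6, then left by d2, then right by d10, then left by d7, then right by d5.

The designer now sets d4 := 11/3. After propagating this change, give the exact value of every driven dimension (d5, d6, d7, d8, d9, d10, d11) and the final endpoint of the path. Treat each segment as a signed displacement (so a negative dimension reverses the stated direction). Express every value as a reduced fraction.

d5 = 19/5
d6 = 293/3
d7 = -1031/15
d8 = 1/2
d9 = 529/3
d10 = 18/5
d11 = 5/2
endpoint = (902/15, 3029/30)

Apply edit: d4 := 11/3
  d5 = d3/5 = 19/5
  d6 = d2*5 + d4 + d1*2 = 293/3
  d7 = d1 + d5/3 - d2*4 = -1031/15
  d8 = d1/4 = 1/2
  d9 = d6*2 - d3 = 529/3
  d10 = d2/5 = 18/5
  d11 = d8*5 = 5/2
Walk from origin (0, 0):
  seg 1: down by d8 = 1/2 → (0, -1/2)
  seg 2: right by d1 = 2 → (2, -1/2)
  seg 3: up by d5 = 19/5 → (2, 33/10)
  seg 4: up by d6 = 293/3 → (2, 3029/30)
  seg 5: left by d2 = 18 → (-16, 3029/30)
  seg 6: right by d10 = 18/5 → (-62/5, 3029/30)
  seg 7: left by d7 = -1031/15 → (169/3, 3029/30)
  seg 8: right by d5 = 19/5 → (902/15, 3029/30)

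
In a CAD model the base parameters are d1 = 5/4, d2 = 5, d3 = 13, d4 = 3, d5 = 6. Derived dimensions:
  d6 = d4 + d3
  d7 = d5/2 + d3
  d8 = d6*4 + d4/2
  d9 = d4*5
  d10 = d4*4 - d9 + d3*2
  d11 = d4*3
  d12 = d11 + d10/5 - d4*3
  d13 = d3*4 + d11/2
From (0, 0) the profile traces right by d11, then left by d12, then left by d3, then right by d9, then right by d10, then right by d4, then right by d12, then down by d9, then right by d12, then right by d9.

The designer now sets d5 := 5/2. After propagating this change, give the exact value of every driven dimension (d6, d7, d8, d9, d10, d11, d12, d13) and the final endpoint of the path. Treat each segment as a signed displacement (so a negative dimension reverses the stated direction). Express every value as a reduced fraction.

Apply edit: d5 := 5/2
  d6 = d4 + d3 = 16
  d7 = d5/2 + d3 = 57/4
  d8 = d6*4 + d4/2 = 131/2
  d9 = d4*5 = 15
  d10 = d4*4 - d9 + d3*2 = 23
  d11 = d4*3 = 9
  d12 = d11 + d10/5 - d4*3 = 23/5
  d13 = d3*4 + d11/2 = 113/2
Walk from origin (0, 0):
  seg 1: right by d11 = 9 → (9, 0)
  seg 2: left by d12 = 23/5 → (22/5, 0)
  seg 3: left by d3 = 13 → (-43/5, 0)
  seg 4: right by d9 = 15 → (32/5, 0)
  seg 5: right by d10 = 23 → (147/5, 0)
  seg 6: right by d4 = 3 → (162/5, 0)
  seg 7: right by d12 = 23/5 → (37, 0)
  seg 8: down by d9 = 15 → (37, -15)
  seg 9: right by d12 = 23/5 → (208/5, -15)
  seg 10: right by d9 = 15 → (283/5, -15)

d6 = 16
d7 = 57/4
d8 = 131/2
d9 = 15
d10 = 23
d11 = 9
d12 = 23/5
d13 = 113/2
endpoint = (283/5, -15)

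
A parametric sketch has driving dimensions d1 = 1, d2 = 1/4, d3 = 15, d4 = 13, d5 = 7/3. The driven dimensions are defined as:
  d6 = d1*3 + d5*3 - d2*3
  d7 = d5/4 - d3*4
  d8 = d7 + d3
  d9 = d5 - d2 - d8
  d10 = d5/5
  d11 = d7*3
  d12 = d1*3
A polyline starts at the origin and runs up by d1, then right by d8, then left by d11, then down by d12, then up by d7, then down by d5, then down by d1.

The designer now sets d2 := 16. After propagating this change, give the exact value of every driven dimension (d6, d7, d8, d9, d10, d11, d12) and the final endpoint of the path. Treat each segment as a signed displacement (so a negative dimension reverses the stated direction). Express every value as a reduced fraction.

Apply edit: d2 := 16
  d6 = d1*3 + d5*3 - d2*3 = -38
  d7 = d5/4 - d3*4 = -713/12
  d8 = d7 + d3 = -533/12
  d9 = d5 - d2 - d8 = 123/4
  d10 = d5/5 = 7/15
  d11 = d7*3 = -713/4
  d12 = d1*3 = 3
Walk from origin (0, 0):
  seg 1: up by d1 = 1 → (0, 1)
  seg 2: right by d8 = -533/12 → (-533/12, 1)
  seg 3: left by d11 = -713/4 → (803/6, 1)
  seg 4: down by d12 = 3 → (803/6, -2)
  seg 5: up by d7 = -713/12 → (803/6, -737/12)
  seg 6: down by d5 = 7/3 → (803/6, -255/4)
  seg 7: down by d1 = 1 → (803/6, -259/4)

d6 = -38
d7 = -713/12
d8 = -533/12
d9 = 123/4
d10 = 7/15
d11 = -713/4
d12 = 3
endpoint = (803/6, -259/4)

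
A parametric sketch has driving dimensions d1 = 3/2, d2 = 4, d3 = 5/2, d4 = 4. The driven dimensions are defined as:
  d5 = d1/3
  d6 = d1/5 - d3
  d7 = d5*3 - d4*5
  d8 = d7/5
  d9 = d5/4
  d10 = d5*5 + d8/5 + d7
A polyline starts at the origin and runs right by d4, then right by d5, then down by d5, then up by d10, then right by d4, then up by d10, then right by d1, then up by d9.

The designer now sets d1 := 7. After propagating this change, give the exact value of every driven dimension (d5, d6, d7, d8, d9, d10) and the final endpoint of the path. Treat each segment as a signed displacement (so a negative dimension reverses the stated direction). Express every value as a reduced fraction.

Apply edit: d1 := 7
  d5 = d1/3 = 7/3
  d6 = d1/5 - d3 = -11/10
  d7 = d5*3 - d4*5 = -13
  d8 = d7/5 = -13/5
  d9 = d5/4 = 7/12
  d10 = d5*5 + d8/5 + d7 = -139/75
Walk from origin (0, 0):
  seg 1: right by d4 = 4 → (4, 0)
  seg 2: right by d5 = 7/3 → (19/3, 0)
  seg 3: down by d5 = 7/3 → (19/3, -7/3)
  seg 4: up by d10 = -139/75 → (19/3, -314/75)
  seg 5: right by d4 = 4 → (31/3, -314/75)
  seg 6: up by d10 = -139/75 → (31/3, -151/25)
  seg 7: right by d1 = 7 → (52/3, -151/25)
  seg 8: up by d9 = 7/12 → (52/3, -1637/300)

d5 = 7/3
d6 = -11/10
d7 = -13
d8 = -13/5
d9 = 7/12
d10 = -139/75
endpoint = (52/3, -1637/300)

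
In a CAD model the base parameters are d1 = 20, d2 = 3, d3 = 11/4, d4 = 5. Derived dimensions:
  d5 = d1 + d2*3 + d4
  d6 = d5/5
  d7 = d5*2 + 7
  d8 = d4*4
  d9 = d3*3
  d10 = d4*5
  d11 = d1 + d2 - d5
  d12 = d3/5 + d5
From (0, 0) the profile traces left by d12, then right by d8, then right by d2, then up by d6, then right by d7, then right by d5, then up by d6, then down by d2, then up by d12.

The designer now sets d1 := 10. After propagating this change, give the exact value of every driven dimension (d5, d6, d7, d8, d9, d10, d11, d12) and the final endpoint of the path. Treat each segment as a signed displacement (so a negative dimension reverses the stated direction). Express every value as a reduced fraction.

d5 = 24
d6 = 24/5
d7 = 55
d8 = 20
d9 = 33/4
d10 = 25
d11 = -11
d12 = 491/20
endpoint = (1549/20, 623/20)

Apply edit: d1 := 10
  d5 = d1 + d2*3 + d4 = 24
  d6 = d5/5 = 24/5
  d7 = d5*2 + 7 = 55
  d8 = d4*4 = 20
  d9 = d3*3 = 33/4
  d10 = d4*5 = 25
  d11 = d1 + d2 - d5 = -11
  d12 = d3/5 + d5 = 491/20
Walk from origin (0, 0):
  seg 1: left by d12 = 491/20 → (-491/20, 0)
  seg 2: right by d8 = 20 → (-91/20, 0)
  seg 3: right by d2 = 3 → (-31/20, 0)
  seg 4: up by d6 = 24/5 → (-31/20, 24/5)
  seg 5: right by d7 = 55 → (1069/20, 24/5)
  seg 6: right by d5 = 24 → (1549/20, 24/5)
  seg 7: up by d6 = 24/5 → (1549/20, 48/5)
  seg 8: down by d2 = 3 → (1549/20, 33/5)
  seg 9: up by d12 = 491/20 → (1549/20, 623/20)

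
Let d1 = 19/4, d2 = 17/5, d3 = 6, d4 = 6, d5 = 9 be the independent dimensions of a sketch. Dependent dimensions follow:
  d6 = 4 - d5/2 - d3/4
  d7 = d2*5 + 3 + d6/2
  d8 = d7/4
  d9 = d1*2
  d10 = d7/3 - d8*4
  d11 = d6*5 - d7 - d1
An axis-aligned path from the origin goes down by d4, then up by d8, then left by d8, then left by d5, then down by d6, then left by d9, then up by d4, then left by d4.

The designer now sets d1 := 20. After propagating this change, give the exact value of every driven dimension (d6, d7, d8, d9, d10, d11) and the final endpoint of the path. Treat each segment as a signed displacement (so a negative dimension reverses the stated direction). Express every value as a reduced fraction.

d6 = -2
d7 = 19
d8 = 19/4
d9 = 40
d10 = -38/3
d11 = -49
endpoint = (-239/4, 27/4)

Apply edit: d1 := 20
  d6 = 4 - d5/2 - d3/4 = -2
  d7 = d2*5 + 3 + d6/2 = 19
  d8 = d7/4 = 19/4
  d9 = d1*2 = 40
  d10 = d7/3 - d8*4 = -38/3
  d11 = d6*5 - d7 - d1 = -49
Walk from origin (0, 0):
  seg 1: down by d4 = 6 → (0, -6)
  seg 2: up by d8 = 19/4 → (0, -5/4)
  seg 3: left by d8 = 19/4 → (-19/4, -5/4)
  seg 4: left by d5 = 9 → (-55/4, -5/4)
  seg 5: down by d6 = -2 → (-55/4, 3/4)
  seg 6: left by d9 = 40 → (-215/4, 3/4)
  seg 7: up by d4 = 6 → (-215/4, 27/4)
  seg 8: left by d4 = 6 → (-239/4, 27/4)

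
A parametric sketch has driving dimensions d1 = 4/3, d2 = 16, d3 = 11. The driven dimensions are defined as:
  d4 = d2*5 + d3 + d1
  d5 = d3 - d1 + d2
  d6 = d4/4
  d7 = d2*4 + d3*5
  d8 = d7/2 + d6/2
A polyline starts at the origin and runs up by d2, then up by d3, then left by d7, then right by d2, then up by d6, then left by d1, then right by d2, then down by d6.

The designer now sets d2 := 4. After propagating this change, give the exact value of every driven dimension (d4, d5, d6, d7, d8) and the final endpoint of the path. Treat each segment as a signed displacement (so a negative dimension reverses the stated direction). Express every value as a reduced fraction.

Apply edit: d2 := 4
  d4 = d2*5 + d3 + d1 = 97/3
  d5 = d3 - d1 + d2 = 41/3
  d6 = d4/4 = 97/12
  d7 = d2*4 + d3*5 = 71
  d8 = d7/2 + d6/2 = 949/24
Walk from origin (0, 0):
  seg 1: up by d2 = 4 → (0, 4)
  seg 2: up by d3 = 11 → (0, 15)
  seg 3: left by d7 = 71 → (-71, 15)
  seg 4: right by d2 = 4 → (-67, 15)
  seg 5: up by d6 = 97/12 → (-67, 277/12)
  seg 6: left by d1 = 4/3 → (-205/3, 277/12)
  seg 7: right by d2 = 4 → (-193/3, 277/12)
  seg 8: down by d6 = 97/12 → (-193/3, 15)

d4 = 97/3
d5 = 41/3
d6 = 97/12
d7 = 71
d8 = 949/24
endpoint = (-193/3, 15)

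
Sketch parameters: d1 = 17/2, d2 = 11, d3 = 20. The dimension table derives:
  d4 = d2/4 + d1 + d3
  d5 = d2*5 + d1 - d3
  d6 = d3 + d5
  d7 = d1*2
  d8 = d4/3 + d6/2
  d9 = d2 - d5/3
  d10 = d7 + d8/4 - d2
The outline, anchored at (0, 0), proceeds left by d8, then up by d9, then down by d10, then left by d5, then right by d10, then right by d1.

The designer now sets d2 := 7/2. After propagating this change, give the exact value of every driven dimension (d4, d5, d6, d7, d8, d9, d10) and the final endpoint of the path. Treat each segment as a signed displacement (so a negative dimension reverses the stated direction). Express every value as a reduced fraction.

d4 = 235/8
d5 = 6
d6 = 26
d7 = 17
d8 = 547/24
d9 = 3/2
d10 = 1843/96
endpoint = (-35/32, -1699/96)

Apply edit: d2 := 7/2
  d4 = d2/4 + d1 + d3 = 235/8
  d5 = d2*5 + d1 - d3 = 6
  d6 = d3 + d5 = 26
  d7 = d1*2 = 17
  d8 = d4/3 + d6/2 = 547/24
  d9 = d2 - d5/3 = 3/2
  d10 = d7 + d8/4 - d2 = 1843/96
Walk from origin (0, 0):
  seg 1: left by d8 = 547/24 → (-547/24, 0)
  seg 2: up by d9 = 3/2 → (-547/24, 3/2)
  seg 3: down by d10 = 1843/96 → (-547/24, -1699/96)
  seg 4: left by d5 = 6 → (-691/24, -1699/96)
  seg 5: right by d10 = 1843/96 → (-307/32, -1699/96)
  seg 6: right by d1 = 17/2 → (-35/32, -1699/96)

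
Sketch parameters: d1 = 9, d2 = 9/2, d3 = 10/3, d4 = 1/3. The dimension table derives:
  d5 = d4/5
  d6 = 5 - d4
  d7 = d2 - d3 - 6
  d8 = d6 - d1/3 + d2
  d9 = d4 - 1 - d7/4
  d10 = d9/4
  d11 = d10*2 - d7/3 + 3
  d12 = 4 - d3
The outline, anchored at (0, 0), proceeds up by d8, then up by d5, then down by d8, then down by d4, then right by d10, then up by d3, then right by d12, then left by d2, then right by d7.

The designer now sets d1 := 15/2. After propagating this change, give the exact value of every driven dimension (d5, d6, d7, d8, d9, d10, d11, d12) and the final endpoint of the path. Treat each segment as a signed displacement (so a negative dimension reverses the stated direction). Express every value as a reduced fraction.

Apply edit: d1 := 15/2
  d5 = d4/5 = 1/15
  d6 = 5 - d4 = 14/3
  d7 = d2 - d3 - 6 = -29/6
  d8 = d6 - d1/3 + d2 = 20/3
  d9 = d4 - 1 - d7/4 = 13/24
  d10 = d9/4 = 13/96
  d11 = d10*2 - d7/3 + 3 = 703/144
  d12 = 4 - d3 = 2/3
Walk from origin (0, 0):
  seg 1: up by d8 = 20/3 → (0, 20/3)
  seg 2: up by d5 = 1/15 → (0, 101/15)
  seg 3: down by d8 = 20/3 → (0, 1/15)
  seg 4: down by d4 = 1/3 → (0, -4/15)
  seg 5: right by d10 = 13/96 → (13/96, -4/15)
  seg 6: up by d3 = 10/3 → (13/96, 46/15)
  seg 7: right by d12 = 2/3 → (77/96, 46/15)
  seg 8: left by d2 = 9/2 → (-355/96, 46/15)
  seg 9: right by d7 = -29/6 → (-273/32, 46/15)

d5 = 1/15
d6 = 14/3
d7 = -29/6
d8 = 20/3
d9 = 13/24
d10 = 13/96
d11 = 703/144
d12 = 2/3
endpoint = (-273/32, 46/15)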